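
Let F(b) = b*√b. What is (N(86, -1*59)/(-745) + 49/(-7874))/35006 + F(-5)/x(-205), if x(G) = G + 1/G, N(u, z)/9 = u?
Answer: -6130981/205349746780 + 1025*I*√5/42026 ≈ -2.9856e-5 + 0.054537*I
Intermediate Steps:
N(u, z) = 9*u
F(b) = b^(3/2)
(N(86, -1*59)/(-745) + 49/(-7874))/35006 + F(-5)/x(-205) = ((9*86)/(-745) + 49/(-7874))/35006 + (-5)^(3/2)/(-205 + 1/(-205)) = (774*(-1/745) + 49*(-1/7874))*(1/35006) + (-5*I*√5)/(-205 - 1/205) = (-774/745 - 49/7874)*(1/35006) + (-5*I*√5)/(-42026/205) = -6130981/5866130*1/35006 - 5*I*√5*(-205/42026) = -6130981/205349746780 + 1025*I*√5/42026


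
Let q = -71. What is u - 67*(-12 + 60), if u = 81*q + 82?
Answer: -8885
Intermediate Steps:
u = -5669 (u = 81*(-71) + 82 = -5751 + 82 = -5669)
u - 67*(-12 + 60) = -5669 - 67*(-12 + 60) = -5669 - 67*48 = -5669 - 3216 = -8885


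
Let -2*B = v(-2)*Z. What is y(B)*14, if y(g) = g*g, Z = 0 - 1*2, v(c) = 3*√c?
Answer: -252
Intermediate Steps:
Z = -2 (Z = 0 - 2 = -2)
B = 3*I*√2 (B = -3*√(-2)*(-2)/2 = -3*(I*√2)*(-2)/2 = -3*I*√2*(-2)/2 = -(-3)*I*√2 = 3*I*√2 ≈ 4.2426*I)
y(g) = g²
y(B)*14 = (3*I*√2)²*14 = -18*14 = -252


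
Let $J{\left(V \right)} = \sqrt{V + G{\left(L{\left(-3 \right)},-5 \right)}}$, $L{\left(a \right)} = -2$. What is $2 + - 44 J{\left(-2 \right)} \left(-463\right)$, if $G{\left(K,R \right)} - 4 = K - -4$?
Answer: $40746$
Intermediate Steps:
$G{\left(K,R \right)} = 8 + K$ ($G{\left(K,R \right)} = 4 + \left(K - -4\right) = 4 + \left(K + 4\right) = 4 + \left(4 + K\right) = 8 + K$)
$J{\left(V \right)} = \sqrt{6 + V}$ ($J{\left(V \right)} = \sqrt{V + \left(8 - 2\right)} = \sqrt{V + 6} = \sqrt{6 + V}$)
$2 + - 44 J{\left(-2 \right)} \left(-463\right) = 2 + - 44 \sqrt{6 - 2} \left(-463\right) = 2 + - 44 \sqrt{4} \left(-463\right) = 2 + \left(-44\right) 2 \left(-463\right) = 2 - -40744 = 2 + 40744 = 40746$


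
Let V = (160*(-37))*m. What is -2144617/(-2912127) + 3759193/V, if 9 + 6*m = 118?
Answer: -32149803071653/939568655280 ≈ -34.218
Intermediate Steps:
m = 109/6 (m = -3/2 + (1/6)*118 = -3/2 + 59/3 = 109/6 ≈ 18.167)
V = -322640/3 (V = (160*(-37))*(109/6) = -5920*109/6 = -322640/3 ≈ -1.0755e+5)
-2144617/(-2912127) + 3759193/V = -2144617/(-2912127) + 3759193/(-322640/3) = -2144617*(-1/2912127) + 3759193*(-3/322640) = 2144617/2912127 - 11277579/322640 = -32149803071653/939568655280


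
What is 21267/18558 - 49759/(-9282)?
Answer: 1831418/281463 ≈ 6.5068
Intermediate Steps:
21267/18558 - 49759/(-9282) = 21267*(1/18558) - 49759*(-1/9282) = 2363/2062 + 2927/546 = 1831418/281463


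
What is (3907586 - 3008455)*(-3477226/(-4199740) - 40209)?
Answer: -75915369444465427/2099870 ≈ -3.6152e+10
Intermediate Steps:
(3907586 - 3008455)*(-3477226/(-4199740) - 40209) = 899131*(-3477226*(-1/4199740) - 40209) = 899131*(1738613/2099870 - 40209) = 899131*(-84431934217/2099870) = -75915369444465427/2099870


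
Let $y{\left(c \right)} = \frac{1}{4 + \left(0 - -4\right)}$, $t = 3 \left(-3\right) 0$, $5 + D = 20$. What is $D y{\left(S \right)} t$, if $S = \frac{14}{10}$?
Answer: $0$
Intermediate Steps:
$S = \frac{7}{5}$ ($S = 14 \cdot \frac{1}{10} = \frac{7}{5} \approx 1.4$)
$D = 15$ ($D = -5 + 20 = 15$)
$t = 0$ ($t = \left(-9\right) 0 = 0$)
$y{\left(c \right)} = \frac{1}{8}$ ($y{\left(c \right)} = \frac{1}{4 + \left(0 + 4\right)} = \frac{1}{4 + 4} = \frac{1}{8}$)
$D y{\left(S \right)} t = 15 \cdot \frac{1}{8} \cdot 0 = \frac{15}{8} \cdot 0 = 0$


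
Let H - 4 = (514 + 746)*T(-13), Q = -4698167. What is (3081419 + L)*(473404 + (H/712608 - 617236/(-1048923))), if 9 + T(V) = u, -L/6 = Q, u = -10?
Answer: 8866370537639163118892/598935033 ≈ 1.4804e+13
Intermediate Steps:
L = 28189002 (L = -6*(-4698167) = 28189002)
T(V) = -19 (T(V) = -9 - 10 = -19)
H = -23936 (H = 4 + (514 + 746)*(-19) = 4 + 1260*(-19) = 4 - 23940 = -23936)
(3081419 + L)*(473404 + (H/712608 - 617236/(-1048923))) = (3081419 + 28189002)*(473404 + (-23936/712608 - 617236/(-1048923))) = 31270421*(473404 + (-23936*1/712608 - 617236*(-1/1048923))) = 31270421*(473404 + (-748/22269 + 617236/1048923)) = 31270421*(473404 + 4320211360/7786155429) = 31270421*(3686001444921676/7786155429) = 8866370537639163118892/598935033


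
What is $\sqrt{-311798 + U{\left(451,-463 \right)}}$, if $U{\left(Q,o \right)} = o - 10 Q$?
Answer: $59 i \sqrt{91} \approx 562.82 i$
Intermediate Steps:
$\sqrt{-311798 + U{\left(451,-463 \right)}} = \sqrt{-311798 - 4973} = \sqrt{-316771} = 59 i \sqrt{91}$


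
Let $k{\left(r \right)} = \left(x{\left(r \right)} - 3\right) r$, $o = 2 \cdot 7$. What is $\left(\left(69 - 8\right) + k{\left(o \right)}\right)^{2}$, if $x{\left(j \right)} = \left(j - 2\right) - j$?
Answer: $81$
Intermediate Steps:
$x{\left(j \right)} = -2$ ($x{\left(j \right)} = \left(-2 + j\right) - j = -2$)
$o = 14$
$k{\left(r \right)} = - 5 r$ ($k{\left(r \right)} = \left(-2 - 3\right) r = - 5 r$)
$\left(\left(69 - 8\right) + k{\left(o \right)}\right)^{2} = \left(\left(69 - 8\right) - 70\right)^{2} = \left(61 - 70\right)^{2} = \left(-9\right)^{2} = 81$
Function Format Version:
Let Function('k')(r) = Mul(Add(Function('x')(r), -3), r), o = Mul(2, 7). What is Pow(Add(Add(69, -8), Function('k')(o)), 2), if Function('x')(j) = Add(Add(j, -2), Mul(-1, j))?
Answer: 81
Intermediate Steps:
Function('x')(j) = -2 (Function('x')(j) = Add(Add(-2, j), Mul(-1, j)) = -2)
o = 14
Function('k')(r) = Mul(-5, r) (Function('k')(r) = Mul(Add(-2, -3), r) = Mul(-5, r))
Pow(Add(Add(69, -8), Function('k')(o)), 2) = Pow(Add(Add(69, -8), Mul(-5, 14)), 2) = Pow(Add(61, -70), 2) = Pow(-9, 2) = 81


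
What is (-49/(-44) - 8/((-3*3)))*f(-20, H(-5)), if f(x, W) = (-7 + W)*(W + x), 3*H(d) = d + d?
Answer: 860405/1782 ≈ 482.83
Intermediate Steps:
H(d) = 2*d/3 (H(d) = (d + d)/3 = (2*d)/3 = 2*d/3)
(-49/(-44) - 8/((-3*3)))*f(-20, H(-5)) = (-49/(-44) - 8/((-3*3)))*(((⅔)*(-5))² - 14*(-5)/3 - 7*(-20) + ((⅔)*(-5))*(-20)) = (-49*(-1/44) - 8/(-9))*((-10/3)² - 7*(-10/3) + 140 - 10/3*(-20)) = (49/44 - 8*(-⅑))*(100/9 + 70/3 + 140 + 200/3) = (49/44 + 8/9)*(2170/9) = (793/396)*(2170/9) = 860405/1782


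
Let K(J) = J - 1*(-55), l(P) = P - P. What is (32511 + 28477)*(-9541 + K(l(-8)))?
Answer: -578532168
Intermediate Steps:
l(P) = 0
K(J) = 55 + J (K(J) = J + 55 = 55 + J)
(32511 + 28477)*(-9541 + K(l(-8))) = (32511 + 28477)*(-9541 + (55 + 0)) = 60988*(-9541 + 55) = 60988*(-9486) = -578532168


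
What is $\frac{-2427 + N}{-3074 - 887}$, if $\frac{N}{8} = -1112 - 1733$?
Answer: $\frac{25187}{3961} \approx 6.3587$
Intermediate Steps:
$N = -22760$ ($N = 8 \left(-1112 - 1733\right) = 8 \left(-2845\right) = -22760$)
$\frac{-2427 + N}{-3074 - 887} = \frac{-2427 - 22760}{-3074 - 887} = - \frac{25187}{-3961} = \left(-25187\right) \left(- \frac{1}{3961}\right) = \frac{25187}{3961}$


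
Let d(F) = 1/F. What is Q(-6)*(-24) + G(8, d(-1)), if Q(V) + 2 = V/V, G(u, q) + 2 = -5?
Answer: 17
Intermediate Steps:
G(u, q) = -7 (G(u, q) = -2 - 5 = -7)
Q(V) = -1 (Q(V) = -2 + V/V = -2 + 1 = -1)
Q(-6)*(-24) + G(8, d(-1)) = -1*(-24) - 7 = 24 - 7 = 17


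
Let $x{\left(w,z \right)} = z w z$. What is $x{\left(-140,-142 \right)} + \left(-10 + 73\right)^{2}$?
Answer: $-2818991$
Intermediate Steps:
$x{\left(w,z \right)} = w z^{2}$
$x{\left(-140,-142 \right)} + \left(-10 + 73\right)^{2} = - 140 \left(-142\right)^{2} + \left(-10 + 73\right)^{2} = \left(-140\right) 20164 + 63^{2} = -2822960 + 3969 = -2818991$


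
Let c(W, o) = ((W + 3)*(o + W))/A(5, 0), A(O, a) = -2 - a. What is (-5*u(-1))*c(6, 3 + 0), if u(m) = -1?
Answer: -405/2 ≈ -202.50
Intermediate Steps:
c(W, o) = -(3 + W)*(W + o)/2 (c(W, o) = ((W + 3)*(o + W))/(-2 - 1*0) = ((3 + W)*(W + o))/(-2 + 0) = ((3 + W)*(W + o))/(-2) = ((3 + W)*(W + o))*(-½) = -(3 + W)*(W + o)/2)
(-5*u(-1))*c(6, 3 + 0) = (-5*(-1))*(-3/2*6 - 3*(3 + 0)/2 - ½*6² - ½*6*(3 + 0)) = 5*(-9 - 3/2*3 - ½*36 - ½*6*3) = 5*(-9 - 9/2 - 18 - 9) = 5*(-81/2) = -405/2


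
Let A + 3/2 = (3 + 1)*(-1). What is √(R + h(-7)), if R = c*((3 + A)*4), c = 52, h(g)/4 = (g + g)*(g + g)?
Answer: 2*√66 ≈ 16.248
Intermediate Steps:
A = -11/2 (A = -3/2 + (3 + 1)*(-1) = -3/2 + 4*(-1) = -3/2 - 4 = -11/2 ≈ -5.5000)
h(g) = 16*g² (h(g) = 4*((g + g)*(g + g)) = 4*((2*g)*(2*g)) = 4*(4*g²) = 16*g²)
R = -520 (R = 52*((3 - 11/2)*4) = 52*(-5/2*4) = 52*(-10) = -520)
√(R + h(-7)) = √(-520 + 16*(-7)²) = √(-520 + 16*49) = √(-520 + 784) = √264 = 2*√66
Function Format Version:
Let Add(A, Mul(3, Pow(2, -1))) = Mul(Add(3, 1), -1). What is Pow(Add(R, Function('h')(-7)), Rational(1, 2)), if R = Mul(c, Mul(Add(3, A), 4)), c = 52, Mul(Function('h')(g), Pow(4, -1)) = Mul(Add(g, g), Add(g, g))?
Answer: Mul(2, Pow(66, Rational(1, 2))) ≈ 16.248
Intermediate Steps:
A = Rational(-11, 2) (A = Add(Rational(-3, 2), Mul(Add(3, 1), -1)) = Add(Rational(-3, 2), Mul(4, -1)) = Add(Rational(-3, 2), -4) = Rational(-11, 2) ≈ -5.5000)
Function('h')(g) = Mul(16, Pow(g, 2)) (Function('h')(g) = Mul(4, Mul(Add(g, g), Add(g, g))) = Mul(4, Mul(Mul(2, g), Mul(2, g))) = Mul(4, Mul(4, Pow(g, 2))) = Mul(16, Pow(g, 2)))
R = -520 (R = Mul(52, Mul(Add(3, Rational(-11, 2)), 4)) = Mul(52, Mul(Rational(-5, 2), 4)) = Mul(52, -10) = -520)
Pow(Add(R, Function('h')(-7)), Rational(1, 2)) = Pow(Add(-520, Mul(16, Pow(-7, 2))), Rational(1, 2)) = Pow(Add(-520, Mul(16, 49)), Rational(1, 2)) = Pow(Add(-520, 784), Rational(1, 2)) = Pow(264, Rational(1, 2)) = Mul(2, Pow(66, Rational(1, 2)))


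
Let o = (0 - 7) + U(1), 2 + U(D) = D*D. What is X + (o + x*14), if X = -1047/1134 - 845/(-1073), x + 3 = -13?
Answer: -94152875/405594 ≈ -232.14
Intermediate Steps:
x = -16 (x = -3 - 13 = -16)
U(D) = -2 + D² (U(D) = -2 + D*D = -2 + D²)
o = -8 (o = (0 - 7) + (-2 + 1²) = -7 + (-2 + 1) = -7 - 1 = -8)
X = -55067/405594 (X = -1047*1/1134 - 845*(-1/1073) = -349/378 + 845/1073 = -55067/405594 ≈ -0.13577)
X + (o + x*14) = -55067/405594 + (-8 - 16*14) = -55067/405594 + (-8 - 224) = -55067/405594 - 232 = -94152875/405594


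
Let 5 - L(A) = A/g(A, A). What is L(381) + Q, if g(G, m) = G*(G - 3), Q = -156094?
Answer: -59001643/378 ≈ -1.5609e+5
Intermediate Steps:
g(G, m) = G*(-3 + G)
L(A) = 5 - 1/(-3 + A) (L(A) = 5 - A/(A*(-3 + A)) = 5 - A*1/(A*(-3 + A)) = 5 - 1/(-3 + A))
L(381) + Q = (-16 + 5*381)/(-3 + 381) - 156094 = (-16 + 1905)/378 - 156094 = (1/378)*1889 - 156094 = 1889/378 - 156094 = -59001643/378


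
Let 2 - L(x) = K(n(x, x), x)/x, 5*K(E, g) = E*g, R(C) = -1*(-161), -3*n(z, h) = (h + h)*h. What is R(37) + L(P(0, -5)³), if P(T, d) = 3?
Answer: 1301/5 ≈ 260.20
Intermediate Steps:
n(z, h) = -2*h²/3 (n(z, h) = -(h + h)*h/3 = -2*h*h/3 = -2*h²/3)
R(C) = 161
K(E, g) = E*g/5 (K(E, g) = (E*g)/5 = E*g/5)
L(x) = 2 + 2*x²/15 (L(x) = 2 - (-2*x²/3)*x/5/x = 2 - (-2*x³/15)/x = 2 - (-2)*x²/15 = 2 + 2*x²/15)
R(37) + L(P(0, -5)³) = 161 + (2 + 2*(3³)²/15) = 161 + (2 + (2/15)*27²) = 161 + (2 + (2/15)*729) = 161 + (2 + 486/5) = 161 + 496/5 = 1301/5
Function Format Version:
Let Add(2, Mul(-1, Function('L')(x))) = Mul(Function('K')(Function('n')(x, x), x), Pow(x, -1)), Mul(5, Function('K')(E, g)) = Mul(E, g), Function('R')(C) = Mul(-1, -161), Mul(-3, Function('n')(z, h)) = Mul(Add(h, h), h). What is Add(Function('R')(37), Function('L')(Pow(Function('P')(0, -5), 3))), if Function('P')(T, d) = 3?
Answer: Rational(1301, 5) ≈ 260.20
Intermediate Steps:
Function('n')(z, h) = Mul(Rational(-2, 3), Pow(h, 2)) (Function('n')(z, h) = Mul(Rational(-1, 3), Mul(Add(h, h), h)) = Mul(Rational(-1, 3), Mul(Mul(2, h), h)) = Mul(Rational(-1, 3), Mul(2, Pow(h, 2))) = Mul(Rational(-2, 3), Pow(h, 2)))
Function('R')(C) = 161
Function('K')(E, g) = Mul(Rational(1, 5), E, g) (Function('K')(E, g) = Mul(Rational(1, 5), Mul(E, g)) = Mul(Rational(1, 5), E, g))
Function('L')(x) = Add(2, Mul(Rational(2, 15), Pow(x, 2))) (Function('L')(x) = Add(2, Mul(-1, Mul(Mul(Rational(1, 5), Mul(Rational(-2, 3), Pow(x, 2)), x), Pow(x, -1)))) = Add(2, Mul(-1, Mul(Mul(Rational(-2, 15), Pow(x, 3)), Pow(x, -1)))) = Add(2, Mul(-1, Mul(Rational(-2, 15), Pow(x, 2)))) = Add(2, Mul(Rational(2, 15), Pow(x, 2))))
Add(Function('R')(37), Function('L')(Pow(Function('P')(0, -5), 3))) = Add(161, Add(2, Mul(Rational(2, 15), Pow(Pow(3, 3), 2)))) = Add(161, Add(2, Mul(Rational(2, 15), Pow(27, 2)))) = Add(161, Add(2, Mul(Rational(2, 15), 729))) = Add(161, Add(2, Rational(486, 5))) = Add(161, Rational(496, 5)) = Rational(1301, 5)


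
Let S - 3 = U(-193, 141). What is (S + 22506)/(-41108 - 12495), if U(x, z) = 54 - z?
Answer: -22422/53603 ≈ -0.41830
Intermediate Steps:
S = -84 (S = 3 + (54 - 1*141) = 3 + (54 - 141) = 3 - 87 = -84)
(S + 22506)/(-41108 - 12495) = (-84 + 22506)/(-41108 - 12495) = 22422/(-53603) = 22422*(-1/53603) = -22422/53603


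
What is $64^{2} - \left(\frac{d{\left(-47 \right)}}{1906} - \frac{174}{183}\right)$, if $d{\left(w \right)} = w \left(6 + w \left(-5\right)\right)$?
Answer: $\frac{477027031}{116266} \approx 4102.9$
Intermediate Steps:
$d{\left(w \right)} = w \left(6 - 5 w\right)$
$64^{2} - \left(\frac{d{\left(-47 \right)}}{1906} - \frac{174}{183}\right) = 64^{2} - \left(\frac{\left(-47\right) \left(6 - -235\right)}{1906} - \frac{174}{183}\right) = 4096 - \left(- 47 \left(6 + 235\right) \frac{1}{1906} - \frac{58}{61}\right) = 4096 - \left(\left(-47\right) 241 \cdot \frac{1}{1906} - \frac{58}{61}\right) = 4096 - \left(\left(-11327\right) \frac{1}{1906} - \frac{58}{61}\right) = 4096 - \left(- \frac{11327}{1906} - \frac{58}{61}\right) = 4096 - - \frac{801495}{116266} = 4096 + \frac{801495}{116266} = \frac{477027031}{116266}$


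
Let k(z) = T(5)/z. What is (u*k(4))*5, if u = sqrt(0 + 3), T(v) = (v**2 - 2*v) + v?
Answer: 25*sqrt(3) ≈ 43.301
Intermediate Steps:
T(v) = v**2 - v
u = sqrt(3) ≈ 1.7320
k(z) = 20/z (k(z) = (5*(-1 + 5))/z = (5*4)/z = 20/z)
(u*k(4))*5 = (sqrt(3)*(20/4))*5 = (sqrt(3)*(20*(1/4)))*5 = (sqrt(3)*5)*5 = (5*sqrt(3))*5 = 25*sqrt(3)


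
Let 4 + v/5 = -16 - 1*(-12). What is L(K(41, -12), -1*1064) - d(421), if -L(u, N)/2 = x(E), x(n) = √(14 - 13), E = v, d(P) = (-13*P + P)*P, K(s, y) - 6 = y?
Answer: 2126890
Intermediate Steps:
K(s, y) = 6 + y
d(P) = -12*P² (d(P) = (-12*P)*P = -12*P²)
v = -40 (v = -20 + 5*(-16 - 1*(-12)) = -20 + 5*(-16 + 12) = -20 + 5*(-4) = -20 - 20 = -40)
E = -40
x(n) = 1 (x(n) = √1 = 1)
L(u, N) = -2 (L(u, N) = -2*1 = -2)
L(K(41, -12), -1*1064) - d(421) = -2 - (-12)*421² = -2 - (-12)*177241 = -2 - 1*(-2126892) = -2 + 2126892 = 2126890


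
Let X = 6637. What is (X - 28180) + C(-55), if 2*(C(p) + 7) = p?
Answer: -43155/2 ≈ -21578.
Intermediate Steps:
C(p) = -7 + p/2
(X - 28180) + C(-55) = (6637 - 28180) + (-7 + (1/2)*(-55)) = -21543 + (-7 - 55/2) = -21543 - 69/2 = -43155/2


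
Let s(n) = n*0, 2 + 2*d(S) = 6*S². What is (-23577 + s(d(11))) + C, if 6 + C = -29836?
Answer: -53419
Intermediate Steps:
d(S) = -1 + 3*S² (d(S) = -1 + (6*S²)/2 = -1 + 3*S²)
C = -29842 (C = -6 - 29836 = -29842)
s(n) = 0
(-23577 + s(d(11))) + C = (-23577 + 0) - 29842 = -23577 - 29842 = -53419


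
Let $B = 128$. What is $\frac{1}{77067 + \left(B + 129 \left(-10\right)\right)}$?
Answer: $\frac{1}{75905} \approx 1.3174 \cdot 10^{-5}$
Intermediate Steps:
$\frac{1}{77067 + \left(B + 129 \left(-10\right)\right)} = \frac{1}{77067 + \left(128 + 129 \left(-10\right)\right)} = \frac{1}{77067 + \left(128 - 1290\right)} = \frac{1}{77067 - 1162} = \frac{1}{75905}$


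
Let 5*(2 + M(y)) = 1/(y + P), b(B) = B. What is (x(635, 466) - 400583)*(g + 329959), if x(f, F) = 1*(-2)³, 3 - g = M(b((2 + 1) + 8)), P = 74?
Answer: -56176758307109/425 ≈ -1.3218e+11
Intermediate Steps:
M(y) = -2 + 1/(5*(74 + y)) (M(y) = -2 + 1/(5*(y + 74)) = -2 + 1/(5*(74 + y)))
g = 2124/425 (g = 3 - (-739 - 10*((2 + 1) + 8))/(5*(74 + ((2 + 1) + 8))) = 3 - (-739 - 10*(3 + 8))/(5*(74 + (3 + 8))) = 3 - (-739 - 10*11)/(5*(74 + 11)) = 3 - (-739 - 110)/(5*85) = 3 - (-849)/(5*85) = 3 - 1*(-849/425) = 3 + 849/425 = 2124/425 ≈ 4.9977)
x(f, F) = -8 (x(f, F) = 1*(-8) = -8)
(x(635, 466) - 400583)*(g + 329959) = (-8 - 400583)*(2124/425 + 329959) = -400591*140234699/425 = -56176758307109/425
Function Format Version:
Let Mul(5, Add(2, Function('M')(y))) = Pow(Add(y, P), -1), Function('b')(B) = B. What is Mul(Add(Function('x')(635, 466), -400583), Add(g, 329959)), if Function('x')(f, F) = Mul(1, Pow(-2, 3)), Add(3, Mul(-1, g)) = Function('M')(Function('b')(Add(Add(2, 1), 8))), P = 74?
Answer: Rational(-56176758307109, 425) ≈ -1.3218e+11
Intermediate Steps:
Function('M')(y) = Add(-2, Mul(Rational(1, 5), Pow(Add(74, y), -1))) (Function('M')(y) = Add(-2, Mul(Rational(1, 5), Pow(Add(y, 74), -1))) = Add(-2, Mul(Rational(1, 5), Pow(Add(74, y), -1))))
g = Rational(2124, 425) (g = Add(3, Mul(-1, Mul(Rational(1, 5), Pow(Add(74, Add(Add(2, 1), 8)), -1), Add(-739, Mul(-10, Add(Add(2, 1), 8)))))) = Add(3, Mul(-1, Mul(Rational(1, 5), Pow(Add(74, Add(3, 8)), -1), Add(-739, Mul(-10, Add(3, 8)))))) = Add(3, Mul(-1, Mul(Rational(1, 5), Pow(Add(74, 11), -1), Add(-739, Mul(-10, 11))))) = Add(3, Mul(-1, Mul(Rational(1, 5), Pow(85, -1), Add(-739, -110)))) = Add(3, Mul(-1, Mul(Rational(1, 5), Rational(1, 85), -849))) = Add(3, Mul(-1, Rational(-849, 425))) = Add(3, Rational(849, 425)) = Rational(2124, 425) ≈ 4.9977)
Function('x')(f, F) = -8 (Function('x')(f, F) = Mul(1, -8) = -8)
Mul(Add(Function('x')(635, 466), -400583), Add(g, 329959)) = Mul(Add(-8, -400583), Add(Rational(2124, 425), 329959)) = Mul(-400591, Rational(140234699, 425)) = Rational(-56176758307109, 425)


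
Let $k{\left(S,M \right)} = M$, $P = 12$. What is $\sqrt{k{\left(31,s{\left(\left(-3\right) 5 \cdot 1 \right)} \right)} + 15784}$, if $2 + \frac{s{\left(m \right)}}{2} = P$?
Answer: $6 \sqrt{439} \approx 125.71$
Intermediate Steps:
$s{\left(m \right)} = 20$ ($s{\left(m \right)} = -4 + 2 \cdot 12 = -4 + 24 = 20$)
$\sqrt{k{\left(31,s{\left(\left(-3\right) 5 \cdot 1 \right)} \right)} + 15784} = \sqrt{20 + 15784} = \sqrt{15804} = 6 \sqrt{439}$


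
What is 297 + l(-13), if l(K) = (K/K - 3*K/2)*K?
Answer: 61/2 ≈ 30.500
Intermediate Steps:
l(K) = K*(1 - 3*K/2) (l(K) = (1 - 3*K*(1/2))*K = (1 - 3*K/2)*K = K*(1 - 3*K/2))
297 + l(-13) = 297 + (1/2)*(-13)*(2 - 3*(-13)) = 297 + (1/2)*(-13)*(2 + 39) = 297 + (1/2)*(-13)*41 = 297 - 533/2 = 61/2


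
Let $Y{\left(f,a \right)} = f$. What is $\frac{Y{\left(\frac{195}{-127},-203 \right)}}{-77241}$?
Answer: $\frac{65}{3269869} \approx 1.9878 \cdot 10^{-5}$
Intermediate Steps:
$\frac{Y{\left(\frac{195}{-127},-203 \right)}}{-77241} = \frac{195 \frac{1}{-127}}{-77241} = 195 \left(- \frac{1}{127}\right) \left(- \frac{1}{77241}\right) = \left(- \frac{195}{127}\right) \left(- \frac{1}{77241}\right) = \frac{65}{3269869}$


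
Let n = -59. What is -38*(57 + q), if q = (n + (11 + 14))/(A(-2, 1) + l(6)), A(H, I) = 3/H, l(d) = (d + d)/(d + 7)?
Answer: -66082/15 ≈ -4405.5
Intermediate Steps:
l(d) = 2*d/(7 + d) (l(d) = (2*d)/(7 + d) = 2*d/(7 + d))
q = 884/15 (q = (-59 + (11 + 14))/(3/(-2) + 2*6/(7 + 6)) = (-59 + 25)/(3*(-½) + 2*6/13) = -34/(-3/2 + 2*6*(1/13)) = -34/(-3/2 + 12/13) = -34/(-15/26) = -34*(-26/15) = 884/15 ≈ 58.933)
-38*(57 + q) = -38*(57 + 884/15) = -38*1739/15 = -66082/15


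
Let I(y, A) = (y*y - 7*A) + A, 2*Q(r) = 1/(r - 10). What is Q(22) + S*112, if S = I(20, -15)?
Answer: 1317121/24 ≈ 54880.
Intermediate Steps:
Q(r) = 1/(2*(-10 + r)) (Q(r) = 1/(2*(r - 10)) = 1/(2*(-10 + r)))
I(y, A) = y² - 6*A (I(y, A) = (y² - 7*A) + A = y² - 6*A)
S = 490 (S = 20² - 6*(-15) = 400 + 90 = 490)
Q(22) + S*112 = 1/(2*(-10 + 22)) + 490*112 = (½)/12 + 54880 = (½)*(1/12) + 54880 = 1/24 + 54880 = 1317121/24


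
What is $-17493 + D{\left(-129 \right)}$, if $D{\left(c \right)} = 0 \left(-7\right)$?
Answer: $-17493$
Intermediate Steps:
$D{\left(c \right)} = 0$
$-17493 + D{\left(-129 \right)} = -17493 + 0 = -17493$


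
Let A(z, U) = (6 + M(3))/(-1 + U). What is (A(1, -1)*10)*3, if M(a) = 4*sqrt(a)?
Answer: -90 - 60*sqrt(3) ≈ -193.92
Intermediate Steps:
A(z, U) = (6 + 4*sqrt(3))/(-1 + U)
(A(1, -1)*10)*3 = ((2*(3 + 2*sqrt(3))/(-1 - 1))*10)*3 = ((2*(3 + 2*sqrt(3))/(-2))*10)*3 = ((2*(-1/2)*(3 + 2*sqrt(3)))*10)*3 = ((-3 - 2*sqrt(3))*10)*3 = (-30 - 20*sqrt(3))*3 = -90 - 60*sqrt(3)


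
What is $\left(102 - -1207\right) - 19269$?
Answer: $-17960$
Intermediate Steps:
$\left(102 - -1207\right) - 19269 = \left(102 + 1207\right) - 19269 = 1309 - 19269 = -17960$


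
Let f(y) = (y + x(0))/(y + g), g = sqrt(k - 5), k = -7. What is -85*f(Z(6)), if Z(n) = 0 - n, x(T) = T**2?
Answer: -255/4 - 85*I*sqrt(3)/4 ≈ -63.75 - 36.806*I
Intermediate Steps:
g = 2*I*sqrt(3) (g = sqrt(-7 - 5) = sqrt(-12) = 2*I*sqrt(3) ≈ 3.4641*I)
Z(n) = -n
f(y) = y/(y + 2*I*sqrt(3)) (f(y) = (y + 0**2)/(y + 2*I*sqrt(3)) = (y + 0)/(y + 2*I*sqrt(3)) = y/(y + 2*I*sqrt(3)))
-85*f(Z(6)) = -85*(-1*6)/(-1*6 + 2*I*sqrt(3)) = -(-510)/(-6 + 2*I*sqrt(3)) = 510/(-6 + 2*I*sqrt(3))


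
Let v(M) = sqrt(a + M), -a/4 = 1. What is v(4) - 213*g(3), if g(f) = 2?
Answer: -426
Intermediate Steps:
a = -4 (a = -4*1 = -4)
v(M) = sqrt(-4 + M)
v(4) - 213*g(3) = sqrt(-4 + 4) - 213*2 = sqrt(0) - 426 = 0 - 426 = -426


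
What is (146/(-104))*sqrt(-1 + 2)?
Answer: -73/52 ≈ -1.4038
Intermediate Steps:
(146/(-104))*sqrt(-1 + 2) = (146*(-1/104))*sqrt(1) = -73/52*1 = -73/52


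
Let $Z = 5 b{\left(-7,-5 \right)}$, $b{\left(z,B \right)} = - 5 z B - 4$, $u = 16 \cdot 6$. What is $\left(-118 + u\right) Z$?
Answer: $19690$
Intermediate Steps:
$u = 96$
$b{\left(z,B \right)} = -4 - 5 B z$ ($b{\left(z,B \right)} = - 5 B z - 4 = -4 - 5 B z$)
$Z = -895$ ($Z = 5 \left(-4 - \left(-25\right) \left(-7\right)\right) = 5 \left(-4 - 175\right) = 5 \left(-179\right) = -895$)
$\left(-118 + u\right) Z = \left(-118 + 96\right) \left(-895\right) = \left(-22\right) \left(-895\right) = 19690$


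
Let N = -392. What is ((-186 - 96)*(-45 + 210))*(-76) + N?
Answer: 3535888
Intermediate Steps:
((-186 - 96)*(-45 + 210))*(-76) + N = ((-186 - 96)*(-45 + 210))*(-76) - 392 = -282*165*(-76) - 392 = -46530*(-76) - 392 = 3536280 - 392 = 3535888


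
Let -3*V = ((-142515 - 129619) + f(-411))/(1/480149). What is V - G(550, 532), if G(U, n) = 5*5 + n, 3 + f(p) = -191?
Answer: 43586005067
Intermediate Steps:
f(p) = -194 (f(p) = -3 - 191 = -194)
G(U, n) = 25 + n
V = 43586005624 (V = -((-142515 - 129619) - 194)/(3*(1/480149)) = -(-272134 - 194)/(3*1/480149) = -(-90776)*480149 = -⅓*(-130758016872) = 43586005624)
V - G(550, 532) = 43586005624 - (25 + 532) = 43586005624 - 1*557 = 43586005624 - 557 = 43586005067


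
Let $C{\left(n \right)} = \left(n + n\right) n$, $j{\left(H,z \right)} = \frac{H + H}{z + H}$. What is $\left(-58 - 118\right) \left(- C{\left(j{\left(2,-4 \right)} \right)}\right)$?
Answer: $1408$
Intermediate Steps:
$j{\left(H,z \right)} = \frac{2 H}{H + z}$
$C{\left(n \right)} = 2 n^{2}$ ($C{\left(n \right)} = 2 n n = 2 n^{2}$)
$\left(-58 - 118\right) \left(- C{\left(j{\left(2,-4 \right)} \right)}\right) = \left(-58 - 118\right) \left(- 2 \left(2 \cdot 2 \frac{1}{2 - 4}\right)^{2}\right) = - 176 \left(- 2 \left(2 \cdot 2 \frac{1}{-2}\right)^{2}\right) = - 176 \left(- 2 \left(2 \cdot 2 \left(- \frac{1}{2}\right)\right)^{2}\right) = - 176 \left(- 2 \left(-2\right)^{2}\right) = - 176 \left(- 2 \cdot 4\right) = - 176 \left(\left(-1\right) 8\right) = \left(-176\right) \left(-8\right) = 1408$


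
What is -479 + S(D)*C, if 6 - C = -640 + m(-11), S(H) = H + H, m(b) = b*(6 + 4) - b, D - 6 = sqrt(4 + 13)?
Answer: 8461 + 1490*sqrt(17) ≈ 14604.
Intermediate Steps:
D = 6 + sqrt(17) (D = 6 + sqrt(4 + 13) = 6 + sqrt(17) ≈ 10.123)
m(b) = 9*b (m(b) = b*10 - b = 10*b - b = 9*b)
S(H) = 2*H
C = 745 (C = 6 - (-640 + 9*(-11)) = 6 - (-640 - 99) = 6 - 1*(-739) = 6 + 739 = 745)
-479 + S(D)*C = -479 + (2*(6 + sqrt(17)))*745 = -479 + (12 + 2*sqrt(17))*745 = -479 + (8940 + 1490*sqrt(17)) = 8461 + 1490*sqrt(17)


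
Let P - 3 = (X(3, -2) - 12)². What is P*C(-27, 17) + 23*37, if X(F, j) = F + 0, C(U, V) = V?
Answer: 2279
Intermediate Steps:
X(F, j) = F
P = 84 (P = 3 + (3 - 12)² = 3 + (-9)² = 3 + 81 = 84)
P*C(-27, 17) + 23*37 = 84*17 + 23*37 = 1428 + 851 = 2279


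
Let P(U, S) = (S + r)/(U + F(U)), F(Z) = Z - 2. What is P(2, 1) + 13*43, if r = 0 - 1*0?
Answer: 1119/2 ≈ 559.50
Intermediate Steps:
F(Z) = -2 + Z
r = 0 (r = 0 + 0 = 0)
P(U, S) = S/(-2 + 2*U) (P(U, S) = (S + 0)/(U + (-2 + U)) = S/(-2 + 2*U))
P(2, 1) + 13*43 = (½)*1/(-1 + 2) + 13*43 = (½)*1/1 + 559 = (½)*1*1 + 559 = ½ + 559 = 1119/2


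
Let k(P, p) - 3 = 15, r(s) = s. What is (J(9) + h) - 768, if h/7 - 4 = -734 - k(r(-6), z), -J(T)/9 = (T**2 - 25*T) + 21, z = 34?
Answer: -4897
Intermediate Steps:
J(T) = -189 - 9*T**2 + 225*T (J(T) = -9*((T**2 - 25*T) + 21) = -9*(21 + T**2 - 25*T) = -189 - 9*T**2 + 225*T)
k(P, p) = 18 (k(P, p) = 3 + 15 = 18)
h = -5236 (h = 28 + 7*(-734 - 1*18) = 28 + 7*(-734 - 18) = 28 + 7*(-752) = 28 - 5264 = -5236)
(J(9) + h) - 768 = ((-189 - 9*9**2 + 225*9) - 5236) - 768 = ((-189 - 9*81 + 2025) - 5236) - 768 = ((-189 - 729 + 2025) - 5236) - 768 = (1107 - 5236) - 768 = -4129 - 768 = -4897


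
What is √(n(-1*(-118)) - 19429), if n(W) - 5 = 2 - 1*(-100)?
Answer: I*√19322 ≈ 139.0*I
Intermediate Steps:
n(W) = 107 (n(W) = 5 + (2 - 1*(-100)) = 5 + (2 + 100) = 5 + 102 = 107)
√(n(-1*(-118)) - 19429) = √(107 - 19429) = √(-19322) = I*√19322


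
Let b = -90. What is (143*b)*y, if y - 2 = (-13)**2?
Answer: -2200770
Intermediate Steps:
y = 171 (y = 2 + (-13)**2 = 2 + 169 = 171)
(143*b)*y = (143*(-90))*171 = -12870*171 = -2200770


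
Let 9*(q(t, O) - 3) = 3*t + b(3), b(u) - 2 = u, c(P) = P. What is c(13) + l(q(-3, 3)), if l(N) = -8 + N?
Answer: 68/9 ≈ 7.5556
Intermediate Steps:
b(u) = 2 + u
q(t, O) = 32/9 + t/3 (q(t, O) = 3 + (3*t + (2 + 3))/9 = 3 + (3*t + 5)/9 = 3 + (5 + 3*t)/9 = 3 + (5/9 + t/3) = 32/9 + t/3)
c(13) + l(q(-3, 3)) = 13 + (-8 + (32/9 + (1/3)*(-3))) = 13 + (-8 + (32/9 - 1)) = 13 + (-8 + 23/9) = 13 - 49/9 = 68/9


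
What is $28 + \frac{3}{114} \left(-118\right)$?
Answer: $\frac{473}{19} \approx 24.895$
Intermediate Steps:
$28 + \frac{3}{114} \left(-118\right) = 28 + 3 \cdot \frac{1}{114} \left(-118\right) = 28 + \frac{1}{38} \left(-118\right) = 28 - \frac{59}{19} = \frac{473}{19}$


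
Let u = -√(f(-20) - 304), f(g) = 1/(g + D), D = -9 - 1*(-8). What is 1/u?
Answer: I*√134085/6385 ≈ 0.057349*I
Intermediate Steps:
D = -1 (D = -9 + 8 = -1)
f(g) = 1/(-1 + g) (f(g) = 1/(g - 1) = 1/(-1 + g))
u = -I*√134085/21 (u = -√(1/(-1 - 20) - 304) = -√(1/(-21) - 304) = -√(-1/21 - 304) = -√(-6385/21) = -I*√134085/21 ≈ -17.437*I)
1/u = 1/(-I*√134085/21) = I*√134085/6385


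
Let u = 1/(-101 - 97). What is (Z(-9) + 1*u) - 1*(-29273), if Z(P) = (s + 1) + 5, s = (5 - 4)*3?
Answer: 5797835/198 ≈ 29282.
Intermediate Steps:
s = 3 (s = 1*3 = 3)
u = -1/198 (u = 1/(-198) = -1/198 ≈ -0.0050505)
Z(P) = 9 (Z(P) = (3 + 1) + 5 = 4 + 5 = 9)
(Z(-9) + 1*u) - 1*(-29273) = (9 + 1*(-1/198)) - 1*(-29273) = (9 - 1/198) + 29273 = 1781/198 + 29273 = 5797835/198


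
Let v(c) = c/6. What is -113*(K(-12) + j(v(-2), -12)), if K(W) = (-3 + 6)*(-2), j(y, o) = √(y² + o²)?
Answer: 678 - 113*√1297/3 ≈ -678.52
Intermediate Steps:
v(c) = c/6 (v(c) = c*(⅙) = c/6)
j(y, o) = √(o² + y²)
K(W) = -6 (K(W) = 3*(-2) = -6)
-113*(K(-12) + j(v(-2), -12)) = -113*(-6 + √((-12)² + ((⅙)*(-2))²)) = -113*(-6 + √(144 + (-⅓)²)) = -113*(-6 + √(144 + ⅑)) = -113*(-6 + √(1297/9)) = -113*(-6 + √1297/3) = 678 - 113*√1297/3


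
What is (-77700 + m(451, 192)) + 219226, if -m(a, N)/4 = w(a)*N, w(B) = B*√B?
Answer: 141526 - 346368*√451 ≈ -7.2142e+6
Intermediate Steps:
w(B) = B^(3/2)
m(a, N) = -4*N*a^(3/2) (m(a, N) = -4*a^(3/2)*N = -4*N*a^(3/2))
(-77700 + m(451, 192)) + 219226 = (-77700 - 4*192*451^(3/2)) + 219226 = (-77700 - 4*192*451*√451) + 219226 = (-77700 - 346368*√451) + 219226 = 141526 - 346368*√451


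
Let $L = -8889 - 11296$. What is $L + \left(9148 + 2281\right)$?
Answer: $-8756$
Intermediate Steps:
$L = -20185$ ($L = -8889 - 11296 = -20185$)
$L + \left(9148 + 2281\right) = -20185 + \left(9148 + 2281\right) = -20185 + 11429 = -8756$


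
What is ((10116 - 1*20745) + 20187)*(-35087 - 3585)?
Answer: -369626976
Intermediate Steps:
((10116 - 1*20745) + 20187)*(-35087 - 3585) = ((10116 - 20745) + 20187)*(-38672) = (-10629 + 20187)*(-38672) = 9558*(-38672) = -369626976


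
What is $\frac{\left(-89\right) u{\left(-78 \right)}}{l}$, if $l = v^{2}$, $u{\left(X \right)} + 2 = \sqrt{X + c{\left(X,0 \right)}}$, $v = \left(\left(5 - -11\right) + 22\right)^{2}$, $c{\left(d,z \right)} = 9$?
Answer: $\frac{89}{1042568} - \frac{89 i \sqrt{69}}{2085136} \approx 8.5366 \cdot 10^{-5} - 0.00035455 i$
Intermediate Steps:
$v = 1444$ ($v = \left(\left(5 + 11\right) + 22\right)^{2} = \left(16 + 22\right)^{2} = 38^{2} = 1444$)
$u{\left(X \right)} = -2 + \sqrt{9 + X}$ ($u{\left(X \right)} = -2 + \sqrt{X + 9} = -2 + \sqrt{9 + X}$)
$l = 2085136$ ($l = 1444^{2} = 2085136$)
$\frac{\left(-89\right) u{\left(-78 \right)}}{l} = \frac{\left(-89\right) \left(-2 + \sqrt{9 - 78}\right)}{2085136} = - 89 \left(-2 + \sqrt{-69}\right) \frac{1}{2085136} = - 89 \left(-2 + i \sqrt{69}\right) \frac{1}{2085136} = \left(178 - 89 i \sqrt{69}\right) \frac{1}{2085136} = \frac{89}{1042568} - \frac{89 i \sqrt{69}}{2085136}$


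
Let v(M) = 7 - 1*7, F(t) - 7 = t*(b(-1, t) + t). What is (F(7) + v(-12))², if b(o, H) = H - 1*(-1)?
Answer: 12544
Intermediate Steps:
b(o, H) = 1 + H (b(o, H) = H + 1 = 1 + H)
F(t) = 7 + t*(1 + 2*t) (F(t) = 7 + t*((1 + t) + t) = 7 + t*(1 + 2*t))
v(M) = 0 (v(M) = 7 - 7 = 0)
(F(7) + v(-12))² = ((7 + 7 + 2*7²) + 0)² = ((7 + 7 + 2*49) + 0)² = ((7 + 7 + 98) + 0)² = (112 + 0)² = 112² = 12544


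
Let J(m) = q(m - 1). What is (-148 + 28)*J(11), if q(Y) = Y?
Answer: -1200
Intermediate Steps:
J(m) = -1 + m (J(m) = m - 1 = -1 + m)
(-148 + 28)*J(11) = (-148 + 28)*(-1 + 11) = -120*10 = -1200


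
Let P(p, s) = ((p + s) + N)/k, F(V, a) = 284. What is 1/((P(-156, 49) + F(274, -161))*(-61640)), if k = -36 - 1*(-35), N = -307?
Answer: -1/43024720 ≈ -2.3242e-8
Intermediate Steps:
k = -1 (k = -36 + 35 = -1)
P(p, s) = 307 - p - s (P(p, s) = ((p + s) - 307)/(-1) = (-307 + p + s)*(-1) = 307 - p - s)
1/((P(-156, 49) + F(274, -161))*(-61640)) = 1/(((307 - 1*(-156) - 1*49) + 284)*(-61640)) = -1/61640/((307 + 156 - 49) + 284) = -1/61640/(414 + 284) = -1/61640/698 = (1/698)*(-1/61640) = -1/43024720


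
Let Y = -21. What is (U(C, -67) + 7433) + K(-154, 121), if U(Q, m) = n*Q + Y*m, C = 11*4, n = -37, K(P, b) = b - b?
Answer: 7212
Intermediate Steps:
K(P, b) = 0
C = 44
U(Q, m) = -37*Q - 21*m
(U(C, -67) + 7433) + K(-154, 121) = ((-37*44 - 21*(-67)) + 7433) + 0 = ((-1628 + 1407) + 7433) + 0 = (-221 + 7433) + 0 = 7212 + 0 = 7212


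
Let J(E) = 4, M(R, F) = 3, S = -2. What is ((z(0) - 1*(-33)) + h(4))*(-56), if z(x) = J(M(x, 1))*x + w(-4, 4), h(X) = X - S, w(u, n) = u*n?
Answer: -1288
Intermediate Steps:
w(u, n) = n*u
h(X) = 2 + X (h(X) = X - 1*(-2) = X + 2 = 2 + X)
z(x) = -16 + 4*x (z(x) = 4*x + 4*(-4) = 4*x - 16 = -16 + 4*x)
((z(0) - 1*(-33)) + h(4))*(-56) = (((-16 + 4*0) - 1*(-33)) + (2 + 4))*(-56) = (((-16 + 0) + 33) + 6)*(-56) = ((-16 + 33) + 6)*(-56) = (17 + 6)*(-56) = 23*(-56) = -1288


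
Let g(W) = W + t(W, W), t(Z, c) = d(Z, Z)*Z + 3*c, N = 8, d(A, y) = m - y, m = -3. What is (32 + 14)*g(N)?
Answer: -2576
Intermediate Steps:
d(A, y) = -3 - y
t(Z, c) = 3*c + Z*(-3 - Z) (t(Z, c) = (-3 - Z)*Z + 3*c = Z*(-3 - Z) + 3*c = 3*c + Z*(-3 - Z))
g(W) = 4*W - W*(3 + W) (g(W) = W + (3*W - W*(3 + W)) = 4*W - W*(3 + W))
(32 + 14)*g(N) = (32 + 14)*(8*(1 - 1*8)) = 46*(8*(1 - 8)) = 46*(8*(-7)) = 46*(-56) = -2576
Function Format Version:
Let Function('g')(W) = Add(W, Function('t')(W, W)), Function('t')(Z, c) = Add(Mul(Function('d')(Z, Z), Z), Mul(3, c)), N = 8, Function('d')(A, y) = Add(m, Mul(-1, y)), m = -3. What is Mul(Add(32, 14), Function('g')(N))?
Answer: -2576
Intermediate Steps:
Function('d')(A, y) = Add(-3, Mul(-1, y))
Function('t')(Z, c) = Add(Mul(3, c), Mul(Z, Add(-3, Mul(-1, Z)))) (Function('t')(Z, c) = Add(Mul(Add(-3, Mul(-1, Z)), Z), Mul(3, c)) = Add(Mul(Z, Add(-3, Mul(-1, Z))), Mul(3, c)) = Add(Mul(3, c), Mul(Z, Add(-3, Mul(-1, Z)))))
Function('g')(W) = Add(Mul(4, W), Mul(-1, W, Add(3, W))) (Function('g')(W) = Add(W, Add(Mul(3, W), Mul(-1, W, Add(3, W)))) = Add(Mul(4, W), Mul(-1, W, Add(3, W))))
Mul(Add(32, 14), Function('g')(N)) = Mul(Add(32, 14), Mul(8, Add(1, Mul(-1, 8)))) = Mul(46, Mul(8, Add(1, -8))) = Mul(46, Mul(8, -7)) = Mul(46, -56) = -2576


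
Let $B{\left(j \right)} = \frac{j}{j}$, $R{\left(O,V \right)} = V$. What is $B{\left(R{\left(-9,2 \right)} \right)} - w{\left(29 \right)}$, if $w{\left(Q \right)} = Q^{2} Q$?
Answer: $-24388$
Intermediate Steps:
$B{\left(j \right)} = 1$
$w{\left(Q \right)} = Q^{3}$
$B{\left(R{\left(-9,2 \right)} \right)} - w{\left(29 \right)} = 1 - 29^{3} = 1 - 24389 = -24388$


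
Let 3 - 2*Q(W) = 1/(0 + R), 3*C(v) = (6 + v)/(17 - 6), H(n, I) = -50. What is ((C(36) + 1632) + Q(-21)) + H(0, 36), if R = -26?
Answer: 906501/572 ≈ 1584.8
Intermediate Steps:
C(v) = 2/11 + v/33 (C(v) = ((6 + v)/(17 - 6))/3 = ((6 + v)/11)/3 = ((6 + v)*(1/11))/3 = (6/11 + v/11)/3 = 2/11 + v/33)
Q(W) = 79/52 (Q(W) = 3/2 - 1/(2*(0 - 26)) = 3/2 - ½/(-26) = 3/2 - ½*(-1/26) = 3/2 + 1/52 = 79/52)
((C(36) + 1632) + Q(-21)) + H(0, 36) = (((2/11 + (1/33)*36) + 1632) + 79/52) - 50 = (((2/11 + 12/11) + 1632) + 79/52) - 50 = ((14/11 + 1632) + 79/52) - 50 = (17966/11 + 79/52) - 50 = 935101/572 - 50 = 906501/572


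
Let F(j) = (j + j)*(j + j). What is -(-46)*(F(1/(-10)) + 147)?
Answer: 169096/25 ≈ 6763.8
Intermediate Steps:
F(j) = 4*j² (F(j) = (2*j)*(2*j) = 4*j²)
-(-46)*(F(1/(-10)) + 147) = -(-46)*(4*(1/(-10))² + 147) = -(-46)*(4*(-⅒)² + 147) = -(-46)*(4*(1/100) + 147) = -(-46)*(1/25 + 147) = -(-46)*3676/25 = -1*(-169096/25) = 169096/25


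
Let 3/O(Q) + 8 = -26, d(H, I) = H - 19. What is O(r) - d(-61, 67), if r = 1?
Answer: 2717/34 ≈ 79.912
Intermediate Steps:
d(H, I) = -19 + H
O(Q) = -3/34 (O(Q) = 3/(-8 - 26) = 3/(-34) = 3*(-1/34) = -3/34)
O(r) - d(-61, 67) = -3/34 - (-19 - 61) = -3/34 - 1*(-80) = -3/34 + 80 = 2717/34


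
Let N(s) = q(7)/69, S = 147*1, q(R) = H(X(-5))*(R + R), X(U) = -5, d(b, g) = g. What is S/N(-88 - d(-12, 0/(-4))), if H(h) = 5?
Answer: 1449/10 ≈ 144.90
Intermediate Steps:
q(R) = 10*R (q(R) = 5*(R + R) = 5*(2*R) = 10*R)
S = 147
N(s) = 70/69 (N(s) = (10*7)/69 = 70*(1/69) = 70/69)
S/N(-88 - d(-12, 0/(-4))) = 147/(70/69) = 147*(69/70) = 1449/10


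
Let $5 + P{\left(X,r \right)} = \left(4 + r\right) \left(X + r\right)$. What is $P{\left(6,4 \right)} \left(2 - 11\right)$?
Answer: $-675$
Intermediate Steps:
$P{\left(X,r \right)} = -5 + \left(4 + r\right) \left(X + r\right)$
$P{\left(6,4 \right)} \left(2 - 11\right) = \left(-5 + 4^{2} + 4 \cdot 6 + 4 \cdot 4 + 6 \cdot 4\right) \left(2 - 11\right) = \left(-5 + 16 + 24 + 16 + 24\right) \left(-9\right) = 75 \left(-9\right) = -675$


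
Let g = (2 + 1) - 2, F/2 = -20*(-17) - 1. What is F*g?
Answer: 678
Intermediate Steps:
F = 678 (F = 2*(-20*(-17) - 1) = 2*(340 - 1) = 2*339 = 678)
g = 1 (g = 3 - 2 = 1)
F*g = 678*1 = 678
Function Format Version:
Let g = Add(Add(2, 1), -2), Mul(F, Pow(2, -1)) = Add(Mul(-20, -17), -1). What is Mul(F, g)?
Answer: 678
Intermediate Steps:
F = 678 (F = Mul(2, Add(Mul(-20, -17), -1)) = Mul(2, Add(340, -1)) = Mul(2, 339) = 678)
g = 1 (g = Add(3, -2) = 1)
Mul(F, g) = Mul(678, 1) = 678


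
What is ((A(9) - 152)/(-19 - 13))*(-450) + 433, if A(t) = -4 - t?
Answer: -30197/16 ≈ -1887.3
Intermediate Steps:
((A(9) - 152)/(-19 - 13))*(-450) + 433 = (((-4 - 1*9) - 152)/(-19 - 13))*(-450) + 433 = (((-4 - 9) - 152)/(-32))*(-450) + 433 = ((-13 - 152)*(-1/32))*(-450) + 433 = -165*(-1/32)*(-450) + 433 = (165/32)*(-450) + 433 = -37125/16 + 433 = -30197/16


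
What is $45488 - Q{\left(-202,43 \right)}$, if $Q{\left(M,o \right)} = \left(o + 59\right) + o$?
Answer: $45343$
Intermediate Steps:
$Q{\left(M,o \right)} = 59 + 2 o$ ($Q{\left(M,o \right)} = \left(59 + o\right) + o = 59 + 2 o$)
$45488 - Q{\left(-202,43 \right)} = 45488 - \left(59 + 2 \cdot 43\right) = 45488 - \left(59 + 86\right) = 45488 - 145 = 45343$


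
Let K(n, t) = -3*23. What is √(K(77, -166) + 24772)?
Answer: √24703 ≈ 157.17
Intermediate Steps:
K(n, t) = -69
√(K(77, -166) + 24772) = √(-69 + 24772) = √24703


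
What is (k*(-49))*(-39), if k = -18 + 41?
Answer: 43953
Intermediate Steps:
k = 23
(k*(-49))*(-39) = (23*(-49))*(-39) = -1127*(-39) = 43953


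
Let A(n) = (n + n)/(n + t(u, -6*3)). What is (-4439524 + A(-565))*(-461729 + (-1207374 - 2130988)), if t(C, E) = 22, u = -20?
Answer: 3053576299232194/181 ≈ 1.6871e+13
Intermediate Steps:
A(n) = 2*n/(22 + n) (A(n) = (n + n)/(n + 22) = (2*n)/(22 + n) = 2*n/(22 + n))
(-4439524 + A(-565))*(-461729 + (-1207374 - 2130988)) = (-4439524 + 2*(-565)/(22 - 565))*(-461729 + (-1207374 - 2130988)) = (-4439524 + 2*(-565)/(-543))*(-461729 - 3338362) = (-4439524 + 2*(-565)*(-1/543))*(-3800091) = (-4439524 + 1130/543)*(-3800091) = -2410660402/543*(-3800091) = 3053576299232194/181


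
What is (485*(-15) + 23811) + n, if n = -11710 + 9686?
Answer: 14512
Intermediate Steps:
n = -2024
(485*(-15) + 23811) + n = (485*(-15) + 23811) - 2024 = (-7275 + 23811) - 2024 = 16536 - 2024 = 14512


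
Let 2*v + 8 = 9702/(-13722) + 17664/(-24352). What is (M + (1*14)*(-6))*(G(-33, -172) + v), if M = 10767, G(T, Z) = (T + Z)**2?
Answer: 1562546774356839/3480814 ≈ 4.4890e+8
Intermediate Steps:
v = -16416217/3480814 (v = -4 + (9702/(-13722) + 17664/(-24352))/2 = -4 + (9702*(-1/13722) + 17664*(-1/24352))/2 = -4 + (-1617/2287 - 552/761)/2 = -4 + (1/2)*(-2492961/1740407) = -4 - 2492961/3480814 = -16416217/3480814 ≈ -4.7162)
(M + (1*14)*(-6))*(G(-33, -172) + v) = (10767 + (1*14)*(-6))*((-33 - 172)**2 - 16416217/3480814) = (10767 + 14*(-6))*((-205)**2 - 16416217/3480814) = (10767 - 84)*(42025 - 16416217/3480814) = 10683*(146264792133/3480814) = 1562546774356839/3480814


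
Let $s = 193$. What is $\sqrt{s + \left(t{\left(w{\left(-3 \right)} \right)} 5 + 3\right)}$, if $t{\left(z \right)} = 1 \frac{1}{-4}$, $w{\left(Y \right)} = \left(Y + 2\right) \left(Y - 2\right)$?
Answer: $\frac{\sqrt{779}}{2} \approx 13.955$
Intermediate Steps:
$w{\left(Y \right)} = \left(-2 + Y\right) \left(2 + Y\right)$ ($w{\left(Y \right)} = \left(2 + Y\right) \left(-2 + Y\right) = \left(-2 + Y\right) \left(2 + Y\right)$)
$t{\left(z \right)} = - \frac{1}{4}$ ($t{\left(z \right)} = 1 \left(- \frac{1}{4}\right) = - \frac{1}{4}$)
$\sqrt{s + \left(t{\left(w{\left(-3 \right)} \right)} 5 + 3\right)} = \sqrt{193 + \left(\left(- \frac{1}{4}\right) 5 + 3\right)} = \sqrt{193 + \left(- \frac{5}{4} + 3\right)} = \sqrt{193 + \frac{7}{4}} = \sqrt{\frac{779}{4}} = \frac{\sqrt{779}}{2}$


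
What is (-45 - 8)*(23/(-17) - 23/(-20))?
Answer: 3657/340 ≈ 10.756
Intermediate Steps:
(-45 - 8)*(23/(-17) - 23/(-20)) = -53*(23*(-1/17) - 23*(-1/20)) = -53*(-23/17 + 23/20) = -53*(-69/340) = 3657/340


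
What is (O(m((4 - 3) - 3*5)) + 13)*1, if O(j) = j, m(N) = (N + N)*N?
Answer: 405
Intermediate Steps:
m(N) = 2*N² (m(N) = (2*N)*N = 2*N²)
(O(m((4 - 3) - 3*5)) + 13)*1 = (2*((4 - 3) - 3*5)² + 13)*1 = (2*(1 - 15)² + 13)*1 = (2*(-14)² + 13)*1 = (2*196 + 13)*1 = (392 + 13)*1 = 405*1 = 405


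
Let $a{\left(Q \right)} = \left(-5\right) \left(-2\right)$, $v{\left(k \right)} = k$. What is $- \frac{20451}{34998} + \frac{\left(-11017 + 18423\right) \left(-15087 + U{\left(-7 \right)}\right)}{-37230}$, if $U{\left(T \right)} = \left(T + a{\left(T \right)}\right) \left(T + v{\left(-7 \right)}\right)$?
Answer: $\frac{217811256029}{72387530} \approx 3009.0$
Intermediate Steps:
$a{\left(Q \right)} = 10$
$U{\left(T \right)} = \left(-7 + T\right) \left(10 + T\right)$ ($U{\left(T \right)} = \left(T + 10\right) \left(T - 7\right) = \left(10 + T\right) \left(-7 + T\right) = \left(-7 + T\right) \left(10 + T\right)$)
$- \frac{20451}{34998} + \frac{\left(-11017 + 18423\right) \left(-15087 + U{\left(-7 \right)}\right)}{-37230} = - \frac{20451}{34998} + \frac{\left(-11017 + 18423\right) \left(-15087 + \left(-70 + \left(-7\right)^{2} + 3 \left(-7\right)\right)\right)}{-37230} = \left(-20451\right) \frac{1}{34998} + 7406 \left(-15087 - 42\right) \left(- \frac{1}{37230}\right) = - \frac{6817}{11666} + 7406 \left(-15087 - 42\right) \left(- \frac{1}{37230}\right) = - \frac{6817}{11666} + 7406 \left(-15129\right) \left(- \frac{1}{37230}\right) = - \frac{6817}{11666} - - \frac{18674229}{6205} = - \frac{6817}{11666} + \frac{18674229}{6205} = \frac{217811256029}{72387530}$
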